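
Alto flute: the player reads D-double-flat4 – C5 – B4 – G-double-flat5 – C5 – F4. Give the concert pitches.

Abb3 G4 F#4 Dbb5 G4 C4

The alto flute sounds a perfect fourth below written, so transpose each written note down a perfect fourth.
Dbb4 to Abb3
C5 to G4
B4 to F#4
Gbb5 to Dbb5
C5 to G4
F4 to C4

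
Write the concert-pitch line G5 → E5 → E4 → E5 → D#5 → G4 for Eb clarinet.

The Eb clarinet sounds a minor third above written, so the written part must be a minor third below concert — transpose each note down.
G5 to E5
E5 to C#5
E4 to C#4
E5 to C#5
D#5 to B#4
G4 to E4

E5 C#5 C#4 C#5 B#4 E4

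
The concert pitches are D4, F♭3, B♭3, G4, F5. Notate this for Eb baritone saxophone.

B5 Db5 G5 E6 D7

Written C4 sounds as Eb2 on the Eb baritone saxophone, so concert pitches are written a major thirteenth up.
D4 to B5
Fb3 to Db5
Bb3 to G5
G4 to E6
F5 to D7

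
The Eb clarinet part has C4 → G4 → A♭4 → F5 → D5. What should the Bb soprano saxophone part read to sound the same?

First find concert pitch: the Eb clarinet sounds a minor third above written, so C4 G4 A♭4 F5 D5 sounds Eb4 Bb4 Cb5 Ab5 F5.
Then write for Bb soprano saxophone: it sounds a major second below written, so the part must be a major second above concert.
Eb4 → F4
Bb4 → C5
Cb5 → Db5
Ab5 → Bb5
F5 → G5

F4 C5 Db5 Bb5 G5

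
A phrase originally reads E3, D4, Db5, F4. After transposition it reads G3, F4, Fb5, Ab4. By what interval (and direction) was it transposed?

Take the first pair: E3 → G3. E to G spans 3 letter names, so the interval is some kind of third.
E3 to G3 is 3 semitones, which makes it a minor third; the second version is higher, so the direction is up.
Checking another pair — F4 → Ab4 — gives the same interval.

up a minor third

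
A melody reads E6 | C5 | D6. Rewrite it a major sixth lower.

E6 down a major sixth is G5.
A major sixth down from C5 gives Eb4.
D6 down a major sixth is F5.

G5 Eb4 F5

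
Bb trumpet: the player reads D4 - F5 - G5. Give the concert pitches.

C4 Eb5 F5

Written C4 on the Bb trumpet sounds as Bb3, a major second lower; apply that shift to every note.
D4 -> C4
F5 -> Eb5
G5 -> F5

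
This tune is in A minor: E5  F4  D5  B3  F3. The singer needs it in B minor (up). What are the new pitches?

F#5 G4 E5 C#4 G3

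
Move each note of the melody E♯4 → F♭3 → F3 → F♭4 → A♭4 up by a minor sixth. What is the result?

A minor sixth up from E#4 gives C#5.
A minor sixth up from Fb3 gives Dbb4.
F3: a sixth up reaches D, and 8 semitones makes it Db4.
A minor sixth up from Fb4 gives Dbb5.
A minor sixth up from Ab4 gives Fb5.

C#5 Dbb4 Db4 Dbb5 Fb5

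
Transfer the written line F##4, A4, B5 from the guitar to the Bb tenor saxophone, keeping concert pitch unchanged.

G##4 B4 C#6

First find concert pitch: the guitar sounds a perfect octave below written, so F##4 A4 B5 sounds F##3 A3 B4.
Then write for Bb tenor saxophone: it sounds a major ninth below written, so the part must be a major ninth above concert.
F##3 → G##4
A3 → B4
B4 → C#6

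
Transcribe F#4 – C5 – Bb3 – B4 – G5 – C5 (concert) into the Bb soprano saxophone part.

Written C4 sounds as Bb3 on the Bb soprano saxophone, so concert pitches are written a major second up.
F#4 -> G#4
C5 -> D5
Bb3 -> C4
B4 -> C#5
G5 -> A5
C5 -> D5

G#4 D5 C4 C#5 A5 D5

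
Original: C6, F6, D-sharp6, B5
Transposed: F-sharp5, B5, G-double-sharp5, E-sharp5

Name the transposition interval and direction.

down a diminished fifth

Take the first pair: C6 → F#5. C to F spans 5 letter names, so the interval is some kind of fifth.
F#5 to C6 is 6 semitones, which makes it a diminished fifth; the second version is lower, so the direction is down.
Checking another pair — B5 → E#5 — gives the same interval.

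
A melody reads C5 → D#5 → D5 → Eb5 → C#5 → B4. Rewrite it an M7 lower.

Db4 E4 Eb4 Fb4 D4 C4

C5 -> Db4
D#5 -> E4
D5 -> Eb4
Eb5 -> Fb4
C#5 -> D4
B4 -> C4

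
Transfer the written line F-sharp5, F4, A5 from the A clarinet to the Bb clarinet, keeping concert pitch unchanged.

E#5 E4 G#5

First find concert pitch: the A clarinet sounds a minor third below written, so F-sharp5 F4 A5 sounds D#5 D4 F#5.
Then write for Bb clarinet: it sounds a major second below written, so the part must be a major second above concert.
D#5 → E#5
D4 → E4
F#5 → G#5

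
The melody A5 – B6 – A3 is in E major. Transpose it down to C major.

F5 G6 F3

E major to C major down is a major third, so every note moves down by that interval.
A5 to F5
B6 to G6
A3 to F3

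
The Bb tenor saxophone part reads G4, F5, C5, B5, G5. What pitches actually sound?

Written C4 on the Bb tenor saxophone sounds as Bb2, a major ninth lower; apply that shift to every note.
G4 → F3
F5 → Eb4
C5 → Bb3
B5 → A4
G5 → F4

F3 Eb4 Bb3 A4 F4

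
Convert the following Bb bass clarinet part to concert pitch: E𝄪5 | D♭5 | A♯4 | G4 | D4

D##4 Cb4 G#3 F3 C3

Written C4 on the Bb bass clarinet sounds as Bb2, a major ninth lower; apply that shift to every note.
E##5 → D##4
Db5 → Cb4
A#4 → G#3
G4 → F3
D4 → C3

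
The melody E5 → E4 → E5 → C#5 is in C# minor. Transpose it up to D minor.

From C# up to D is a minor second; apply that to each pitch.
E5 -> F5
E4 -> F4
E5 -> F5
C#5 -> D5

F5 F4 F5 D5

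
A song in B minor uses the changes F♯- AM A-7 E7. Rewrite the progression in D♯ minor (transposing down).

A#- C#M C#-7 G#7

B minor down to D♯ minor is a minor sixth; each chord root moves by that interval while the quality stays the same.
F♯-: root F♯ down a minor sixth → A#, giving A#-.
AM: root A down a minor sixth → C#, giving C#M.
A-7: root A down a minor sixth → C#, giving C#-7.
E7: root E down a minor sixth → G#, giving G#7.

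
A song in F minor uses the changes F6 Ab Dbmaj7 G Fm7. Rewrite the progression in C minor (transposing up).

F minor up to C minor is a perfect fifth; each chord root moves by that interval while the quality stays the same.
F6: root F up a perfect fifth → C, giving C6.
Ab: root Ab up a perfect fifth → Eb, giving Eb.
Dbmaj7: root Db up a perfect fifth → Ab, giving Abmaj7.
G: root G up a perfect fifth → D, giving D.
Fm7: root F up a perfect fifth → C, giving Cm7.

C6 Eb Abmaj7 D Cm7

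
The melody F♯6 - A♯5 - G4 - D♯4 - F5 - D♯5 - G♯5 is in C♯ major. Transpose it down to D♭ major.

Gb5 Bb4 Abb3 Eb3 Gbb4 Eb4 Ab4

C♯ major to D♭ major down is an augmented seventh, so every note moves down by that interval.
F#6 becomes Gb5
A#5 becomes Bb4
G4 becomes Abb3
D#4 becomes Eb3
F5 becomes Gbb4
D#5 becomes Eb4
G#5 becomes Ab4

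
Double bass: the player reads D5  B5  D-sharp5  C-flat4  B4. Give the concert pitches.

Written C4 on the double bass sounds as C3, a perfect octave lower; apply that shift to every note.
D5 to D4
B5 to B4
D#5 to D#4
Cb4 to Cb3
B4 to B3

D4 B4 D#4 Cb3 B3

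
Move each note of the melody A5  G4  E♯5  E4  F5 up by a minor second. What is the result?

Bb5 Ab4 F#5 F4 Gb5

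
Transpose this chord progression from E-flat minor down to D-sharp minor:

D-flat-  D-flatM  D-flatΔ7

C#- C#M C#Δ7

E-flat minor down to D-sharp minor is a diminished second; each chord root moves by that interval while the quality stays the same.
D-flat-: root D-flat down a diminished second → C#, giving C#-.
D-flatM: root D-flat down a diminished second → C#, giving C#M.
D-flatΔ7: root D-flat down a diminished second → C#, giving C#Δ7.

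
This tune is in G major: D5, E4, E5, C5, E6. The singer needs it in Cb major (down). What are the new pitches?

Gb4 Ab3 Ab4 Fb4 Ab5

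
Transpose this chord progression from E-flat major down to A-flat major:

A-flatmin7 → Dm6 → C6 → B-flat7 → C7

E-flat major down to A-flat major is a perfect fifth; each chord root moves by that interval while the quality stays the same.
A-flatmin7: root A-flat down a perfect fifth → Db, giving Dbmin7.
Dm6: root D down a perfect fifth → G, giving Gm6.
C6: root C down a perfect fifth → F, giving F6.
B-flat7: root B-flat down a perfect fifth → Eb, giving Eb7.
C7: root C down a perfect fifth → F, giving F7.

Dbmin7 Gm6 F6 Eb7 F7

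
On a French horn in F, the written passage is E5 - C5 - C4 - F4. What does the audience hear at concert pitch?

Written C4 on the French horn in F sounds as F3, a perfect fifth lower; apply that shift to every note.
E5 gives A4
C5 gives F4
C4 gives F3
F4 gives Bb3

A4 F4 F3 Bb3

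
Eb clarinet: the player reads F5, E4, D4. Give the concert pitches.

Written C4 on the Eb clarinet sounds as Eb4, a minor third higher; apply that shift to every note.
F5 becomes Ab5
E4 becomes G4
D4 becomes F4

Ab5 G4 F4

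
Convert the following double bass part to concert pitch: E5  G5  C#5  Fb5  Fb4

E4 G4 C#4 Fb4 Fb3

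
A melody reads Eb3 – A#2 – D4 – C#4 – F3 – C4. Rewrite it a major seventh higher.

A major seventh up from Eb3 gives D4.
A major seventh up from A#2 gives G##3.
D4: a seventh up reaches C, and 11 semitones makes it C#5.
A major seventh up from C#4 gives B#4.
A major seventh up from F3 gives E4.
C4: a seventh up reaches B, and 11 semitones makes it B4.

D4 G##3 C#5 B#4 E4 B4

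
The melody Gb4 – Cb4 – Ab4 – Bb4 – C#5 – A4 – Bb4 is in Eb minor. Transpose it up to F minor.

Ab4 Db4 Bb4 C5 D#5 B4 C5

From Eb up to F is a major second; apply that to each pitch.
Gb4 → Ab4
Cb4 → Db4
Ab4 → Bb4
Bb4 → C5
C#5 → D#5
A4 → B4
Bb4 → C5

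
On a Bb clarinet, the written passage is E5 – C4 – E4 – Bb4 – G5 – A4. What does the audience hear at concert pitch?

The Bb clarinet sounds a major second below written, so transpose each written note down a major second.
E5 to D5
C4 to Bb3
E4 to D4
Bb4 to Ab4
G5 to F5
A4 to G4

D5 Bb3 D4 Ab4 F5 G4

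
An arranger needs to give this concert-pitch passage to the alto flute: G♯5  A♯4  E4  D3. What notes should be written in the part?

Written C4 sounds as G3 on the alto flute, so concert pitches are written a perfect fourth up.
G#5 to C#6
A#4 to D#5
E4 to A4
D3 to G3

C#6 D#5 A4 G3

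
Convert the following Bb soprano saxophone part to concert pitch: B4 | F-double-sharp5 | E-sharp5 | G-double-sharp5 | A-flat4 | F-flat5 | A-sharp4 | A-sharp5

A4 E#5 D#5 F##5 Gb4 Ebb5 G#4 G#5

Written C4 on the Bb soprano saxophone sounds as Bb3, a major second lower; apply that shift to every note.
B4 -> A4
F##5 -> E#5
E#5 -> D#5
G##5 -> F##5
Ab4 -> Gb4
Fb5 -> Ebb5
A#4 -> G#4
A#5 -> G#5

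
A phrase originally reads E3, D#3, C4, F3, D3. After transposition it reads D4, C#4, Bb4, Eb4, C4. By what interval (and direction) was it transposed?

up a minor seventh

Take the first pair: E3 → D4. E to D spans 7 letter names, so the interval is some kind of seventh.
E3 to D4 is 10 semitones, which makes it a minor seventh; the second version is higher, so the direction is up.
Checking another pair — D3 → C4 — gives the same interval.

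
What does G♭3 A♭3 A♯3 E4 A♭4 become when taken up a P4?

Cb4 Db4 D#4 A4 Db5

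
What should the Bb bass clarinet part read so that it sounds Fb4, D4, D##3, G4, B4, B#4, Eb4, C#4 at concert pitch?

Gb5 E5 E##4 A5 C#6 C##6 F5 D#5

The Bb bass clarinet sounds a major ninth below written, so the written part must be a major ninth above concert — transpose each note up.
Fb4 becomes Gb5
D4 becomes E5
D##3 becomes E##4
G4 becomes A5
B4 becomes C#6
B#4 becomes C##6
Eb4 becomes F5
C#4 becomes D#5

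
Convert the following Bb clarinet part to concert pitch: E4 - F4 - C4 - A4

Written C4 on the Bb clarinet sounds as Bb3, a major second lower; apply that shift to every note.
E4 gives D4
F4 gives Eb4
C4 gives Bb3
A4 gives G4

D4 Eb4 Bb3 G4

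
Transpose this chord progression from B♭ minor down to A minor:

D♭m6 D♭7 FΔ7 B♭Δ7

Cm6 C7 EΔ7 AΔ7

B♭ minor down to A minor is a minor second; each chord root moves by that interval while the quality stays the same.
D♭m6: root D♭ down a minor second → C, giving Cm6.
D♭7: root D♭ down a minor second → C, giving C7.
FΔ7: root F down a minor second → E, giving EΔ7.
B♭Δ7: root B♭ down a minor second → A, giving AΔ7.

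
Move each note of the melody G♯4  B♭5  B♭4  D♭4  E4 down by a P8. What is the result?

A perfect octave down from G#4 gives G#3.
Bb5 down a perfect octave is Bb4.
Bb4 down a perfect octave is Bb3.
Db4 down a perfect octave is Db3.
E4 down a perfect octave is E3.

G#3 Bb4 Bb3 Db3 E3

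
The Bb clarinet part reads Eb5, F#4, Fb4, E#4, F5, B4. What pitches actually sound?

Db5 E4 Ebb4 D#4 Eb5 A4

Written C4 on the Bb clarinet sounds as Bb3, a major second lower; apply that shift to every note.
Eb5 gives Db5
F#4 gives E4
Fb4 gives Ebb4
E#4 gives D#4
F5 gives Eb5
B4 gives A4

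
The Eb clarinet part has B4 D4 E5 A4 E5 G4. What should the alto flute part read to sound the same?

G5 Bb4 C6 F5 C6 Eb5

First find concert pitch: the Eb clarinet sounds a minor third above written, so B4 D4 E5 A4 E5 G4 sounds D5 F4 G5 C5 G5 Bb4.
Then write for alto flute: it sounds a perfect fourth below written, so the part must be a perfect fourth above concert.
D5 → G5
F4 → Bb4
G5 → C6
C5 → F5
G5 → C6
Bb4 → Eb5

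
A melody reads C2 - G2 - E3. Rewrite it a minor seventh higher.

Bb2 F3 D4

A minor seventh up from C2 gives Bb2.
G2: a seventh up reaches F, and 10 semitones makes it F3.
A minor seventh up from E3 gives D4.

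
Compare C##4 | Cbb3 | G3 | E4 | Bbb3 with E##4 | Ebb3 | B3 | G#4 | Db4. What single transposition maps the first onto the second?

From C##4 to E##4 is 3 letter names — a third of some quality.
C##4 to E##4 is 4 semitones, which makes it a major third; the second version is higher, so the direction is up.
Checking another pair — Bbb3 → Db4 — gives the same interval.

up a major third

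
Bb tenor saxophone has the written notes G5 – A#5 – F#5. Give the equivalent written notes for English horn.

C5 D#5 B4

First find concert pitch: the Bb tenor saxophone sounds a major ninth below written, so G5 A#5 F#5 sounds F4 G#4 E4.
Then write for English horn: it sounds a perfect fifth below written, so the part must be a perfect fifth above concert.
F4 → C5
G#4 → D#5
E4 → B4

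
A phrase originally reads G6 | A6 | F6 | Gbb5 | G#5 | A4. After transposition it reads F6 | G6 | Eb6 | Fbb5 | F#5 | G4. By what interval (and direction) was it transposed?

down a major second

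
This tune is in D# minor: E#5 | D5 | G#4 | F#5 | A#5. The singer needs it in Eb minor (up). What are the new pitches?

From D# up to Eb is a diminished second; apply that to each pitch.
E#5 gives F5
D5 gives Ebb5
G#4 gives Ab4
F#5 gives Gb5
A#5 gives Bb5

F5 Ebb5 Ab4 Gb5 Bb5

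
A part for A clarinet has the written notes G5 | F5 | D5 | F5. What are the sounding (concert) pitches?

E5 D5 B4 D5

The A clarinet sounds a minor third below written, so transpose each written note down a minor third.
G5 becomes E5
F5 becomes D5
D5 becomes B4
F5 becomes D5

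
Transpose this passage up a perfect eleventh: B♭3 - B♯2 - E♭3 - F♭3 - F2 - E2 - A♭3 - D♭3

Eb5 E#4 Ab4 Bbb4 Bb3 A3 Db5 Gb4

Bb3 up a perfect eleventh is Eb5.
B#2: an eleventh up reaches E, and 17 semitones makes it E#4.
Eb3: an eleventh up reaches A, and 17 semitones makes it Ab4.
Fb3: an eleventh up reaches B, and 17 semitones makes it Bbb4.
F2 up a perfect eleventh is Bb3.
E2: an eleventh up reaches A, and 17 semitones makes it A3.
A perfect eleventh up from Ab3 gives Db5.
Db3: an eleventh up reaches G, and 17 semitones makes it Gb4.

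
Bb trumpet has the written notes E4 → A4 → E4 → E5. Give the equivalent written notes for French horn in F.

A4 D5 A4 A5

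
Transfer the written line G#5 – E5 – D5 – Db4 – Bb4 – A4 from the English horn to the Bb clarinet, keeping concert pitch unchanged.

First find concert pitch: the English horn sounds a perfect fifth below written, so G#5 E5 D5 Db4 Bb4 A4 sounds C#5 A4 G4 Gb3 Eb4 D4.
Then write for Bb clarinet: it sounds a major second below written, so the part must be a major second above concert.
C#5 → D#5
A4 → B4
G4 → A4
Gb3 → Ab3
Eb4 → F4
D4 → E4

D#5 B4 A4 Ab3 F4 E4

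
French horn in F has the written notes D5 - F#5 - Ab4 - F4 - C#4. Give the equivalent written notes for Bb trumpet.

A4 C#5 Eb4 C4 G#3

First find concert pitch: the French horn in F sounds a perfect fifth below written, so D5 F#5 Ab4 F4 C#4 sounds G4 B4 Db4 Bb3 F#3.
Then write for Bb trumpet: it sounds a major second below written, so the part must be a major second above concert.
G4 → A4
B4 → C#5
Db4 → Eb4
Bb3 → C4
F#3 → G#3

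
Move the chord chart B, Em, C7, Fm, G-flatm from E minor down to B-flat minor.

E minor down to B-flat minor is an augmented fourth; each chord root moves by that interval while the quality stays the same.
B: root B down an augmented fourth → F, giving F.
Em: root E down an augmented fourth → Bb, giving Bbm.
C7: root C down an augmented fourth → Gb, giving Gb7.
Fm: root F down an augmented fourth → Cb, giving Cbm.
G-flatm: root G-flat down an augmented fourth → Dbb, giving Dbbm.

F Bbm Gb7 Cbm Dbbm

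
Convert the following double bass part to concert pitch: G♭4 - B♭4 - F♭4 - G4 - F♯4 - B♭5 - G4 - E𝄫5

Gb3 Bb3 Fb3 G3 F#3 Bb4 G3 Ebb4

Written C4 on the double bass sounds as C3, a perfect octave lower; apply that shift to every note.
Gb4 to Gb3
Bb4 to Bb3
Fb4 to Fb3
G4 to G3
F#4 to F#3
Bb5 to Bb4
G4 to G3
Ebb5 to Ebb4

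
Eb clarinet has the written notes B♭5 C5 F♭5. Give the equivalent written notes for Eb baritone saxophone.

Bb7 C7 Fb7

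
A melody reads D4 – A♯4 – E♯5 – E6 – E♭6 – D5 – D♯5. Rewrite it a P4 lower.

D4 to A3
A#4 to E#4
E#5 to B#4
E6 to B5
Eb6 to Bb5
D5 to A4
D#5 to A#4

A3 E#4 B#4 B5 Bb5 A4 A#4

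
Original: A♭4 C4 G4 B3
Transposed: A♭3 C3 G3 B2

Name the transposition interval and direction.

Take the first pair: Ab4 → Ab3. A to A spans 8 letter names, so the interval is some kind of octave.
Ab3 to Ab4 is 12 semitones, which makes it a perfect octave; the second version is lower, so the direction is down.
Checking another pair — B3 → B2 — gives the same interval.

down a perfect octave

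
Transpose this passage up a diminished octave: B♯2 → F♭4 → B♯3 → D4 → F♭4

A diminished octave up from B#2 gives B3.
Fb4 up a diminished octave is Fbb5.
B#3 up a diminished octave is B4.
D4: an octave up reaches D, and 11 semitones makes it Db5.
Fb4: an octave up reaches F, and 11 semitones makes it Fbb5.

B3 Fbb5 B4 Db5 Fbb5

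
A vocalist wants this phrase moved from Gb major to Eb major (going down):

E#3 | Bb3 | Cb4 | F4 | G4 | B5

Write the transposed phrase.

C##3 G3 Ab3 D4 E4 G#5

Gb major to Eb major down is a minor third, so every note moves down by that interval.
E#3 → C##3
Bb3 → G3
Cb4 → Ab3
F4 → D4
G4 → E4
B5 → G#5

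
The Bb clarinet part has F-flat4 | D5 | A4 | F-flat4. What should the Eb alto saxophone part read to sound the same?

First find concert pitch: the Bb clarinet sounds a major second below written, so F-flat4 D5 A4 F-flat4 sounds Ebb4 C5 G4 Ebb4.
Then write for Eb alto saxophone: it sounds a major sixth below written, so the part must be a major sixth above concert.
Ebb4 → Cb5
C5 → A5
G4 → E5
Ebb4 → Cb5

Cb5 A5 E5 Cb5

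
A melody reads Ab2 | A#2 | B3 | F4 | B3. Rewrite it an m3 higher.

Ab2 up a minor third is Cb3.
A#2: a third up reaches C, and 3 semitones makes it C#3.
A minor third up from B3 gives D4.
A minor third up from F4 gives Ab4.
B3 up a minor third is D4.

Cb3 C#3 D4 Ab4 D4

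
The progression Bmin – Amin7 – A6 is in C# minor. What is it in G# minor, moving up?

F#min Emin7 E6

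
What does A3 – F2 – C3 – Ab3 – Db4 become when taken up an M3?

C#4 A2 E3 C4 F4

A3 → C#4
F2 → A2
C3 → E3
Ab3 → C4
Db4 → F4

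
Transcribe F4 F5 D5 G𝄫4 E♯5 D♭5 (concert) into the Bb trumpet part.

G4 G5 E5 Abb4 F##5 Eb5

The Bb trumpet sounds a major second below written, so the written part must be a major second above concert — transpose each note up.
F4 -> G4
F5 -> G5
D5 -> E5
Gbb4 -> Abb4
E#5 -> F##5
Db5 -> Eb5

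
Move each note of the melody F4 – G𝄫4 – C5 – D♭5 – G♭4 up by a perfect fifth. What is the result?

C5 Dbb5 G5 Ab5 Db5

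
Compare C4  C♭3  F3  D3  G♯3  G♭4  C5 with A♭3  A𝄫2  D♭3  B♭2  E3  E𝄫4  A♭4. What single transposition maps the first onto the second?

down a major third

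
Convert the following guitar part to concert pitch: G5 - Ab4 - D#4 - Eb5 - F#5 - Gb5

G4 Ab3 D#3 Eb4 F#4 Gb4

Written C4 on the guitar sounds as C3, a perfect octave lower; apply that shift to every note.
G5 to G4
Ab4 to Ab3
D#4 to D#3
Eb5 to Eb4
F#5 to F#4
Gb5 to Gb4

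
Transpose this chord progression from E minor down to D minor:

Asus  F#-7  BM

Gsus E-7 AM

E minor down to D minor is a major second; each chord root moves by that interval while the quality stays the same.
Asus: root A down a major second → G, giving Gsus.
F#-7: root F# down a major second → E, giving E-7.
BM: root B down a major second → A, giving AM.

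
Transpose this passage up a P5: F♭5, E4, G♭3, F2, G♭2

Cb6 B4 Db4 C3 Db3

Fb5: a fifth up reaches C, and 7 semitones makes it Cb6.
E4: a fifth up reaches B, and 7 semitones makes it B4.
A perfect fifth up from Gb3 gives Db4.
F2 up a perfect fifth is C3.
Gb2: a fifth up reaches D, and 7 semitones makes it Db3.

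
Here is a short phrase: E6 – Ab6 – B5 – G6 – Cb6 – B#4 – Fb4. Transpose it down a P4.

B5 Eb6 F#5 D6 Gb5 F##4 Cb4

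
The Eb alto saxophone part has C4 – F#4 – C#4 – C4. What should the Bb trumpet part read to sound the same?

F3 B3 F#3 F3

First find concert pitch: the Eb alto saxophone sounds a major sixth below written, so C4 F#4 C#4 C4 sounds Eb3 A3 E3 Eb3.
Then write for Bb trumpet: it sounds a major second below written, so the part must be a major second above concert.
Eb3 → F3
A3 → B3
E3 → F#3
Eb3 → F3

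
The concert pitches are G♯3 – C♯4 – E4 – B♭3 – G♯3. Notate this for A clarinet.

B3 E4 G4 Db4 B3

The A clarinet sounds a minor third below written, so the written part must be a minor third above concert — transpose each note up.
G#3 becomes B3
C#4 becomes E4
E4 becomes G4
Bb3 becomes Db4
G#3 becomes B3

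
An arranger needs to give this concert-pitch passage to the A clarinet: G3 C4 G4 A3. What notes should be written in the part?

Bb3 Eb4 Bb4 C4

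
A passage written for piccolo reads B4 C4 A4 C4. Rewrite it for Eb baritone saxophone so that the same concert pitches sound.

G#7 A6 F#7 A6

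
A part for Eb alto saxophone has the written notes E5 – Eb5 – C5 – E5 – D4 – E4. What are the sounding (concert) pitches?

G4 Gb4 Eb4 G4 F3 G3

Written C4 on the Eb alto saxophone sounds as Eb3, a major sixth lower; apply that shift to every note.
E5 -> G4
Eb5 -> Gb4
C5 -> Eb4
E5 -> G4
D4 -> F3
E4 -> G3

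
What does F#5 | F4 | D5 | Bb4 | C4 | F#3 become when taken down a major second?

F#5 to E5
F4 to Eb4
D5 to C5
Bb4 to Ab4
C4 to Bb3
F#3 to E3

E5 Eb4 C5 Ab4 Bb3 E3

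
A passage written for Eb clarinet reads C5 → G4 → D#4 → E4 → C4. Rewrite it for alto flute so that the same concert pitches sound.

Ab5 Eb5 B4 C5 Ab4

First find concert pitch: the Eb clarinet sounds a minor third above written, so C5 G4 D#4 E4 C4 sounds Eb5 Bb4 F#4 G4 Eb4.
Then write for alto flute: it sounds a perfect fourth below written, so the part must be a perfect fourth above concert.
Eb5 → Ab5
Bb4 → Eb5
F#4 → B4
G4 → C5
Eb4 → Ab4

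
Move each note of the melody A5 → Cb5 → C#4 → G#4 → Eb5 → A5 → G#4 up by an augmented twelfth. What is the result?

E#7 G6 G##5 D##6 B6 E#7 D##6

A5 gives E#7
Cb5 gives G6
C#4 gives G##5
G#4 gives D##6
Eb5 gives B6
A5 gives E#7
G#4 gives D##6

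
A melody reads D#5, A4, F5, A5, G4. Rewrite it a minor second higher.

D#5 up a minor second is E5.
A minor second up from A4 gives Bb4.
A minor second up from F5 gives Gb5.
A5: a second up reaches B, and 1 semitone makes it Bb5.
A minor second up from G4 gives Ab4.

E5 Bb4 Gb5 Bb5 Ab4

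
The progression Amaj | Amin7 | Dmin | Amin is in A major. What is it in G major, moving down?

Gmaj Gmin7 Cmin Gmin

A major down to G major is a major second; each chord root moves by that interval while the quality stays the same.
Amaj: root A down a major second → G, giving Gmaj.
Amin7: root A down a major second → G, giving Gmin7.
Dmin: root D down a major second → C, giving Cmin.
Amin: root A down a major second → G, giving Gmin.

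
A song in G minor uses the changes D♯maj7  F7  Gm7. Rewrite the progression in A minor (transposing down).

E#maj7 G7 Am7

G minor down to A minor is a minor seventh; each chord root moves by that interval while the quality stays the same.
D♯maj7: root D♯ down a minor seventh → E#, giving E#maj7.
F7: root F down a minor seventh → G, giving G7.
Gm7: root G down a minor seventh → A, giving Am7.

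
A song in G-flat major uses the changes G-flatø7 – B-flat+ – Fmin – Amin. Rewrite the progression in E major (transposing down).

Eø7 G#+ D#min F##min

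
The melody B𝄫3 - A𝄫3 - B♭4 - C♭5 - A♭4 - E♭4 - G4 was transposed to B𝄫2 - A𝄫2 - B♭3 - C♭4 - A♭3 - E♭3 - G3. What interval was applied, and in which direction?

down a perfect octave

Take the first pair: Bbb3 → Bbb2. B to B spans 8 letter names, so the interval is some kind of octave.
Bbb2 to Bbb3 is 12 semitones, which makes it a perfect octave; the second version is lower, so the direction is down.
Checking another pair — G4 → G3 — gives the same interval.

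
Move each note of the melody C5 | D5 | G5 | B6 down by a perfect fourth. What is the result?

G4 A4 D5 F#6

A perfect fourth down from C5 gives G4.
A perfect fourth down from D5 gives A4.
G5 down a perfect fourth is D5.
B6: a fourth down reaches F, and 5 semitones makes it F#6.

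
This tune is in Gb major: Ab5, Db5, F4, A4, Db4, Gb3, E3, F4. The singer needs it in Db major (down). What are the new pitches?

Gb major to Db major down is a perfect fourth, so every note moves down by that interval.
Ab5 → Eb5
Db5 → Ab4
F4 → C4
A4 → E4
Db4 → Ab3
Gb3 → Db3
E3 → B2
F4 → C4

Eb5 Ab4 C4 E4 Ab3 Db3 B2 C4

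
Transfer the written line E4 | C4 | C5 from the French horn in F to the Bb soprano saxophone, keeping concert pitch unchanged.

B3 G3 G4

First find concert pitch: the French horn in F sounds a perfect fifth below written, so E4 C4 C5 sounds A3 F3 F4.
Then write for Bb soprano saxophone: it sounds a major second below written, so the part must be a major second above concert.
A3 → B3
F3 → G3
F4 → G4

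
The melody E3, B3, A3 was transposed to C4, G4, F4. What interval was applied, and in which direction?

up a minor sixth

From E3 to C4 is 6 letter names — a sixth of some quality.
E3 to C4 is 8 semitones, which makes it a minor sixth; the second version is higher, so the direction is up.
Checking another pair — A3 → F4 — gives the same interval.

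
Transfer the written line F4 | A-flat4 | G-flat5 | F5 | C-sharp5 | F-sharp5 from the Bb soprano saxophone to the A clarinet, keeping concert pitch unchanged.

Gb4 Bbb4 Abb5 Gb5 D5 G5

First find concert pitch: the Bb soprano saxophone sounds a major second below written, so F4 A-flat4 G-flat5 F5 C-sharp5 F-sharp5 sounds Eb4 Gb4 Fb5 Eb5 B4 E5.
Then write for A clarinet: it sounds a minor third below written, so the part must be a minor third above concert.
Eb4 → Gb4
Gb4 → Bbb4
Fb5 → Abb5
Eb5 → Gb5
B4 → D5
E5 → G5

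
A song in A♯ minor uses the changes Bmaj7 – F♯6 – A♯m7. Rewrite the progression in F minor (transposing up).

Gbmaj7 Db6 Fm7

A♯ minor up to F minor is a diminished sixth; each chord root moves by that interval while the quality stays the same.
Bmaj7: root B up a diminished sixth → Gb, giving Gbmaj7.
F♯6: root F♯ up a diminished sixth → Db, giving Db6.
A♯m7: root A♯ up a diminished sixth → F, giving Fm7.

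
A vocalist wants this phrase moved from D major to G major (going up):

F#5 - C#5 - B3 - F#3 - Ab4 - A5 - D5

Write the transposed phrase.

B5 F#5 E4 B3 Db5 D6 G5

From D up to G is a perfect fourth; apply that to each pitch.
F#5 → B5
C#5 → F#5
B3 → E4
F#3 → B3
Ab4 → Db5
A5 → D6
D5 → G5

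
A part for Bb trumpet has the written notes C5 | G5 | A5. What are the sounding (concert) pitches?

Written C4 on the Bb trumpet sounds as Bb3, a major second lower; apply that shift to every note.
C5 gives Bb4
G5 gives F5
A5 gives G5

Bb4 F5 G5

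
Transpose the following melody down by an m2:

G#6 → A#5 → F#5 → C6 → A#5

F##6 G##5 E#5 B5 G##5

G#6 -> F##6
A#5 -> G##5
F#5 -> E#5
C6 -> B5
A#5 -> G##5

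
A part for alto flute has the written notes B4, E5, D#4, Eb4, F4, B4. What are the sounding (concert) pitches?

F#4 B4 A#3 Bb3 C4 F#4

The alto flute sounds a perfect fourth below written, so transpose each written note down a perfect fourth.
B4 → F#4
E5 → B4
D#4 → A#3
Eb4 → Bb3
F4 → C4
B4 → F#4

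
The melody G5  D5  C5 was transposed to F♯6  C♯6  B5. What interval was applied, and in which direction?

From G5 to F#6 is 7 letter names — a seventh of some quality.
G5 to F#6 is 11 semitones, which makes it a major seventh; the second version is higher, so the direction is up.
Checking another pair — C5 → B5 — gives the same interval.

up a major seventh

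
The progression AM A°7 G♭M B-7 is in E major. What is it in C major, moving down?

FM F°7 EbbM G-7

E major down to C major is a major third; each chord root moves by that interval while the quality stays the same.
AM: root A down a major third → F, giving FM.
A°7: root A down a major third → F, giving F°7.
G♭M: root G♭ down a major third → Ebb, giving EbbM.
B-7: root B down a major third → G, giving G-7.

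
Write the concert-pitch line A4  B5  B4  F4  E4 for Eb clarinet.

F#4 G#5 G#4 D4 C#4

Written C4 sounds as Eb4 on the Eb clarinet, so concert pitches are written a minor third down.
A4 → F#4
B5 → G#5
B4 → G#4
F4 → D4
E4 → C#4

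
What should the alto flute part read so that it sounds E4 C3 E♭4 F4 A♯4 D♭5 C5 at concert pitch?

A4 F3 Ab4 Bb4 D#5 Gb5 F5

Written C4 sounds as G3 on the alto flute, so concert pitches are written a perfect fourth up.
E4 becomes A4
C3 becomes F3
Eb4 becomes Ab4
F4 becomes Bb4
A#4 becomes D#5
Db5 becomes Gb5
C5 becomes F5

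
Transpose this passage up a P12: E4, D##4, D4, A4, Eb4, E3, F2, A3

B5 A##5 A5 E6 Bb5 B4 C4 E5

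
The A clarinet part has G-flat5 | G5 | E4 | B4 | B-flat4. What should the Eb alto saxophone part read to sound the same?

C6 C#6 A#4 E#5 E5

First find concert pitch: the A clarinet sounds a minor third below written, so G-flat5 G5 E4 B4 B-flat4 sounds Eb5 E5 C#4 G#4 G4.
Then write for Eb alto saxophone: it sounds a major sixth below written, so the part must be a major sixth above concert.
Eb5 → C6
E5 → C#6
C#4 → A#4
G#4 → E#5
G4 → E5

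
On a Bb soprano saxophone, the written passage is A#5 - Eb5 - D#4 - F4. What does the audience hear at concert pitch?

The Bb soprano saxophone sounds a major second below written, so transpose each written note down a major second.
A#5 → G#5
Eb5 → Db5
D#4 → C#4
F4 → Eb4

G#5 Db5 C#4 Eb4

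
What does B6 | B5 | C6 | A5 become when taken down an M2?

A6 A5 Bb5 G5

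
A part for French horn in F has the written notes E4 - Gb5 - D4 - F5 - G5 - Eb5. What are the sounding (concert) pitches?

A3 Cb5 G3 Bb4 C5 Ab4

The French horn in F sounds a perfect fifth below written, so transpose each written note down a perfect fifth.
E4 → A3
Gb5 → Cb5
D4 → G3
F5 → Bb4
G5 → C5
Eb5 → Ab4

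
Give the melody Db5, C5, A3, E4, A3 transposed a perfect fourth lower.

Ab4 G4 E3 B3 E3

Db5 down a perfect fourth is Ab4.
C5 down a perfect fourth is G4.
A perfect fourth down from A3 gives E3.
A perfect fourth down from E4 gives B3.
A3: a fourth down reaches E, and 5 semitones makes it E3.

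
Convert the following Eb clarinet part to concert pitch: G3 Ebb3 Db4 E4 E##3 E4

Written C4 on the Eb clarinet sounds as Eb4, a minor third higher; apply that shift to every note.
G3 → Bb3
Ebb3 → Gbb3
Db4 → Fb4
E4 → G4
E##3 → G##3
E4 → G4

Bb3 Gbb3 Fb4 G4 G##3 G4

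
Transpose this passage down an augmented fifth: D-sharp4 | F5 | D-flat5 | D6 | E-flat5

An augmented fifth down from D#4 gives G3.
An augmented fifth down from F5 gives Bbb4.
An augmented fifth down from Db5 gives Gbb4.
An augmented fifth down from D6 gives Gb5.
Eb5: a fifth down reaches A, and 8 semitones makes it Abb4.

G3 Bbb4 Gbb4 Gb5 Abb4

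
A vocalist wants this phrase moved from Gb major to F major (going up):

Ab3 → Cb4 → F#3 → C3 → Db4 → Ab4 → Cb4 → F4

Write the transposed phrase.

From Gb up to F is a major seventh; apply that to each pitch.
Ab3 becomes G4
Cb4 becomes Bb4
F#3 becomes E#4
C3 becomes B3
Db4 becomes C5
Ab4 becomes G5
Cb4 becomes Bb4
F4 becomes E5

G4 Bb4 E#4 B3 C5 G5 Bb4 E5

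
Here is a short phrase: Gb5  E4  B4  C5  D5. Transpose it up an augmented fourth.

C6 A#4 E#5 F#5 G#5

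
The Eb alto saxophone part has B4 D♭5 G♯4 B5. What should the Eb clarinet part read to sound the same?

B3 Db4 G#3 B4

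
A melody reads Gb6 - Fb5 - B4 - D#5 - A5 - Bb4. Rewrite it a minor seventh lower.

Gb6 -> Ab5
Fb5 -> Gb4
B4 -> C#4
D#5 -> E#4
A5 -> B4
Bb4 -> C4

Ab5 Gb4 C#4 E#4 B4 C4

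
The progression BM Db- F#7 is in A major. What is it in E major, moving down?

A major down to E major is a perfect fourth; each chord root moves by that interval while the quality stays the same.
BM: root B down a perfect fourth → F#, giving F#M.
Db-: root Db down a perfect fourth → Ab, giving Ab-.
F#7: root F# down a perfect fourth → C#, giving C#7.

F#M Ab- C#7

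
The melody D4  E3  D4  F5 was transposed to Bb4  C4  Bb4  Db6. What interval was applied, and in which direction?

up a minor sixth

From D4 to Bb4 is 6 letter names — a sixth of some quality.
D4 to Bb4 is 8 semitones, which makes it a minor sixth; the second version is higher, so the direction is up.
Checking another pair — F5 → Db6 — gives the same interval.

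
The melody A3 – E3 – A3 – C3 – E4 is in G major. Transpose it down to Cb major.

G major to Cb major down is an augmented fifth, so every note moves down by that interval.
A3 → Db3
E3 → Ab2
A3 → Db3
C3 → Fb2
E4 → Ab3

Db3 Ab2 Db3 Fb2 Ab3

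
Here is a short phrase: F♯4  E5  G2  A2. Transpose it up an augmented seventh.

E##5 D##6 F##3 G##3

F#4 gives E##5
E5 gives D##6
G2 gives F##3
A2 gives G##3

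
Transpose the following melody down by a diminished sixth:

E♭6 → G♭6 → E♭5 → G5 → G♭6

A diminished sixth down from Eb6 gives G#5.
A diminished sixth down from Gb6 gives B5.
Eb5: a sixth down reaches G, and 7 semitones makes it G#4.
G5 down a diminished sixth is B#4.
Gb6 down a diminished sixth is B5.

G#5 B5 G#4 B#4 B5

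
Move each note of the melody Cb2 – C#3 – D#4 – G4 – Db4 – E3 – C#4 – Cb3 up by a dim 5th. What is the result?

A diminished fifth up from Cb2 gives Gbb2.
C#3: a fifth up reaches G, and 6 semitones makes it G3.
A diminished fifth up from D#4 gives A4.
G4: a fifth up reaches D, and 6 semitones makes it Db5.
A diminished fifth up from Db4 gives Abb4.
E3: a fifth up reaches B, and 6 semitones makes it Bb3.
C#4: a fifth up reaches G, and 6 semitones makes it G4.
Cb3 up a diminished fifth is Gbb3.

Gbb2 G3 A4 Db5 Abb4 Bb3 G4 Gbb3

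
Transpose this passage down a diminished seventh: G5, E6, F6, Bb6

A#4 F##5 G#5 C#6

G5: a seventh down reaches A, and 9 semitones makes it A#4.
E6: a seventh down reaches F, and 9 semitones makes it F##5.
F6 down a diminished seventh is G#5.
Bb6: a seventh down reaches C, and 9 semitones makes it C#6.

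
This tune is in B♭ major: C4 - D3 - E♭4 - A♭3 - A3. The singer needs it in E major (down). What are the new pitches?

F#3 G#2 A3 D3 D#3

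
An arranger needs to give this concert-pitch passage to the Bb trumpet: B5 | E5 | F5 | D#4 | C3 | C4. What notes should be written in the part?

C#6 F#5 G5 E#4 D3 D4

Written C4 sounds as Bb3 on the Bb trumpet, so concert pitches are written a major second up.
B5 to C#6
E5 to F#5
F5 to G5
D#4 to E#4
C3 to D3
C4 to D4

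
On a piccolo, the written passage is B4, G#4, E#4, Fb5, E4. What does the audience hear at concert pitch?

B5 G#5 E#5 Fb6 E5

Written C4 on the piccolo sounds as C5, a perfect octave higher; apply that shift to every note.
B4 becomes B5
G#4 becomes G#5
E#4 becomes E#5
Fb5 becomes Fb6
E4 becomes E5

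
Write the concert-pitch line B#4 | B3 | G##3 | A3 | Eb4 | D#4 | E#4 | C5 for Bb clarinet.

C##5 C#4 A##3 B3 F4 E#4 F##4 D5

Written C4 sounds as Bb3 on the Bb clarinet, so concert pitches are written a major second up.
B#4 to C##5
B3 to C#4
G##3 to A##3
A3 to B3
Eb4 to F4
D#4 to E#4
E#4 to F##4
C5 to D5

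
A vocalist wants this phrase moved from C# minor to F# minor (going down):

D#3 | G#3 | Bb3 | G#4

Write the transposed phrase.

From C# down to F# is a perfect fifth; apply that to each pitch.
D#3 → G#2
G#3 → C#3
Bb3 → Eb3
G#4 → C#4

G#2 C#3 Eb3 C#4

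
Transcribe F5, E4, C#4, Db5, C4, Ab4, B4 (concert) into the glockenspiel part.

F3 E2 C#2 Db3 C2 Ab2 B2

The glockenspiel sounds a perfect fifteenth above written, so the written part must be a perfect fifteenth below concert — transpose each note down.
F5 → F3
E4 → E2
C#4 → C#2
Db5 → Db3
C4 → C2
Ab4 → Ab2
B4 → B2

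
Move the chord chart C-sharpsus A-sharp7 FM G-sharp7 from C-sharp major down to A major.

Asus F#7 DbM E7

C-sharp major down to A major is a major third; each chord root moves by that interval while the quality stays the same.
C-sharpsus: root C-sharp down a major third → A, giving Asus.
A-sharp7: root A-sharp down a major third → F#, giving F#7.
FM: root F down a major third → Db, giving DbM.
G-sharp7: root G-sharp down a major third → E, giving E7.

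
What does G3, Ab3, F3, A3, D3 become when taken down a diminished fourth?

D#3 E3 C#3 E#3 A#2

G3: a fourth down reaches D, and 4 semitones makes it D#3.
A diminished fourth down from Ab3 gives E3.
A diminished fourth down from F3 gives C#3.
A3: a fourth down reaches E, and 4 semitones makes it E#3.
A diminished fourth down from D3 gives A#2.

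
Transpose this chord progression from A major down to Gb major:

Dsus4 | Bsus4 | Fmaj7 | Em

Cbsus4 Absus4 Ebbmaj7 Dbm

A major down to Gb major is an augmented second; each chord root moves by that interval while the quality stays the same.
Dsus4: root D down an augmented second → Cb, giving Cbsus4.
Bsus4: root B down an augmented second → Ab, giving Absus4.
Fmaj7: root F down an augmented second → Ebb, giving Ebbmaj7.
Em: root E down an augmented second → Db, giving Dbm.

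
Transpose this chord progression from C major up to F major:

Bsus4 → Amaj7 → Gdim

C major up to F major is a perfect fourth; each chord root moves by that interval while the quality stays the same.
Bsus4: root B up a perfect fourth → E, giving Esus4.
Amaj7: root A up a perfect fourth → D, giving Dmaj7.
Gdim: root G up a perfect fourth → C, giving Cdim.

Esus4 Dmaj7 Cdim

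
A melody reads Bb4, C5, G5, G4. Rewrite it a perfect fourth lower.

F4 G4 D5 D4

Bb4 -> F4
C5 -> G4
G5 -> D5
G4 -> D4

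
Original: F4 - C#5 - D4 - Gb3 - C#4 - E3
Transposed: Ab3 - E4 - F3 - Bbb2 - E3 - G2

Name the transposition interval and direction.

down a major sixth

From F4 to Ab3 is 6 letter names — a sixth of some quality.
Ab3 to F4 is 9 semitones, which makes it a major sixth; the second version is lower, so the direction is down.
Checking another pair — E3 → G2 — gives the same interval.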